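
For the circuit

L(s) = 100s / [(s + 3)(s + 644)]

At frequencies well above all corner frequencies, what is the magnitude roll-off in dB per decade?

-20 dB/decade

Each pole contributes −20 dB/decade at high frequency; each zero contributes +20 dB/decade.
Net: 1 zero(s) − 2 pole(s) → -20 dB/decade.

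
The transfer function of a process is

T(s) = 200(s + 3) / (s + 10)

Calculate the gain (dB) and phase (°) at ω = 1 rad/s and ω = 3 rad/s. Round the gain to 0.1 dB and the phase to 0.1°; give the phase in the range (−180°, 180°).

At s = jω = j1:
zero (s+3): 3 + j1 → |·| = √(3²+1²) = √10 ≈ 3.1623, ∠ = arctan(1/3) ≈ 18.43°
pole (s+10): 10 + j1 → |·| = √(10²+1²) = √101 ≈ 10.05, ∠ = arctan(1/10) ≈ 5.71°
|T| = 200 · 3.1623 / 10.05 ≈ 62.931
Gain = 20 log₁₀(62.931) ≈ 35.98 dB
∠T = 18.43° − 5.71° = 12.72°

At s = jω = j3:
zero (s+3): 3 + j3 → |·| = √(3²+3²) = √18 ≈ 4.2426, ∠ = arctan(3/3) ≈ 45.00°
pole (s+10): 10 + j3 → |·| = √(10²+3²) = √109 ≈ 10.44, ∠ = arctan(3/10) ≈ 16.70°
|T| = 200 · 4.2426 / 10.44 ≈ 81.276
Gain = 20 log₁₀(81.276) ≈ 38.20 dB
∠T = 45.00° − 16.70° = 28.30°

ω = 1: 36.0 dB, 12.7°; ω = 3: 38.2 dB, 28.3°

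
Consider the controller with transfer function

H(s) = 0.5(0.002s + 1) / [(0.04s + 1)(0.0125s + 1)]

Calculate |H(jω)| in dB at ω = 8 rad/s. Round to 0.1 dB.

-6.5 dB

At ω = 8 rad/s:
zero (1 + j8·0.002) = 1 + j0.016 → |·| ≈ 1.0001, ∠ ≈ 0.92°
pole (1 + j8·0.04) = 1 + j0.32 → |·| ≈ 1.05, ∠ ≈ 17.74°
pole (1 + j8·0.0125) = 1 + j0.1 → |·| ≈ 1.005, ∠ ≈ 5.71°
|H| = 0.5 · 1.0001 / (1.05 · 1.005) ≈ 0.47387
Gain = 20 log₁₀(0.47387) ≈ -6.49 dB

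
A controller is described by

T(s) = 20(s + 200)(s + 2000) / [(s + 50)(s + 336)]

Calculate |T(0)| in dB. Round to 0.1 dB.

53.6 dB

T(0) = 20·200·2000 / (50·336) ≈ 476.19
20 log₁₀(476.19) ≈ 53.56 dB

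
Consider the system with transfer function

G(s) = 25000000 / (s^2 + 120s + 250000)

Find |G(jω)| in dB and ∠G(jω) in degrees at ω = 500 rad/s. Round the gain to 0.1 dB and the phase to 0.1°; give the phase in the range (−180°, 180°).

52.4 dB, -90.0°

At s = jω = j500:
quadratic: (j500)² + 120·j500 + 250000 = 0 + j60000 → |·| ≈ 60000, ∠ ≈ 90.00°
|G| = 25000000 / 60000 ≈ 416.67
Gain = 20 log₁₀(416.67) ≈ 52.40 dB
∠G = 0.00° − 90.00° = -90.00°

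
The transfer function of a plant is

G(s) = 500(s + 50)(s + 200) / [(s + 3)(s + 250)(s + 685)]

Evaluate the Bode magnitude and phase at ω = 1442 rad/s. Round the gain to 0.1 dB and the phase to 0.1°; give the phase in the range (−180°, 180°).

At s = jω = j1442:
zero (s+50): 50 + j1442 → |·| = √(50²+1442²) = √2081864 ≈ 1442.9, ∠ = arctan(1442/50) ≈ 88.01°
zero (s+200): 200 + j1442 → |·| = √(200²+1442²) = √2119364 ≈ 1455.8, ∠ = arctan(1442/200) ≈ 82.10°
pole (s+3): 3 + j1442 → |·| = √(3²+1442²) = √2079373 ≈ 1442, ∠ = arctan(1442/3) ≈ 89.88°
pole (s+250): 250 + j1442 → |·| = √(250²+1442²) = √2141864 ≈ 1463.5, ∠ = arctan(1442/250) ≈ 80.16°
pole (s+685): 685 + j1442 → |·| = √(685²+1442²) = √2548589 ≈ 1596.4, ∠ = arctan(1442/685) ≈ 64.59°
|G| = 500 · 2.1006e+06 / 3.369e+09 ≈ 0.31175
Gain = 20 log₁₀(0.31175) ≈ -10.12 dB
∠G = 170.11° − 234.63° = -64.52°

-10.1 dB, -64.5°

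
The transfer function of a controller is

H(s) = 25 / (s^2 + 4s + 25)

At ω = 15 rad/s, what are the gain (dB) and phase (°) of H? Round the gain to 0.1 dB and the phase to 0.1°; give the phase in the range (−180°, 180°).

-18.4 dB, -163.3°

At s = jω = j15:
quadratic: (j15)² + 4·j15 + 25 = -200 + j60 → |·| ≈ 208.81, ∠ ≈ 163.30°
|H| = 25 / 208.81 ≈ 0.11973
Gain = 20 log₁₀(0.11973) ≈ -18.44 dB
∠H = 0.00° − 163.30° = -163.30°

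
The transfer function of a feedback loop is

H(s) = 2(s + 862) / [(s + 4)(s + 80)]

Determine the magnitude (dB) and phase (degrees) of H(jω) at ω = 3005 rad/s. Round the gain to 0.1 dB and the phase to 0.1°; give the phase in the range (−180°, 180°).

-63.2 dB, -104.4°

At s = jω = j3005:
zero (s+862): 862 + j3005 → |·| = √(862²+3005²) = √9773069 ≈ 3126.2, ∠ = arctan(3005/862) ≈ 73.99°
pole (s+4): 4 + j3005 → |·| = √(4²+3005²) = √9030041 ≈ 3005, ∠ = arctan(3005/4) ≈ 89.92°
pole (s+80): 80 + j3005 → |·| = √(80²+3005²) = √9036425 ≈ 3006.1, ∠ = arctan(3005/80) ≈ 88.48°
|H| = 2 · 3126.2 / 9.0333e+06 ≈ 0.00069215
Gain = 20 log₁₀(0.00069215) ≈ -63.20 dB
∠H = 73.99° − 178.40° = -104.41°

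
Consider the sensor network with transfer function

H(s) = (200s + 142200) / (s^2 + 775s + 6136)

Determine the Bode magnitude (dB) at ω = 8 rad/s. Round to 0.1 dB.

Substitute s = j8:
Numerator: 200(j8) + 142200 = 142200 + j1600
Denominator: (j8)^2 + 775(j8) + 6136 = 6072 + j6200
|N| = √(142200² + 1600²) ≈ 1.4221e+05, ∠N ≈ 0.64°
|D| = √(6072² + 6200²) ≈ 8678.1, ∠D ≈ 45.60°
|H| = 1.4221e+05 / 8678.1 ≈ 16.387
Gain = 20 log₁₀(16.387) ≈ 24.29 dB

24.3 dB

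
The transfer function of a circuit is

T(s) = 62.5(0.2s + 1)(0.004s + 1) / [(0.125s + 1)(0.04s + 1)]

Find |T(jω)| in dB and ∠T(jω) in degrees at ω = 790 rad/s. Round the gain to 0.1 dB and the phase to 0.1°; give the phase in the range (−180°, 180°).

20.4 dB, -15.5°

At ω = 790 rad/s:
zero (1 + j790·0.2) = 1 + j158 → |·| ≈ 158, ∠ ≈ 89.64°
zero (1 + j790·0.004) = 1 + j3.16 → |·| ≈ 3.3145, ∠ ≈ 72.44°
pole (1 + j790·0.125) = 1 + j98.75 → |·| ≈ 98.755, ∠ ≈ 89.42°
pole (1 + j790·0.04) = 1 + j31.6 → |·| ≈ 31.616, ∠ ≈ 88.19°
|T| = 62.5 · 158 · 3.3145 / (98.755 · 31.616) ≈ 10.483
Gain = 20 log₁₀(10.483) ≈ 20.41 dB
∠T = (89.64° + 72.44°) − (89.42° + 88.19°) = -15.53°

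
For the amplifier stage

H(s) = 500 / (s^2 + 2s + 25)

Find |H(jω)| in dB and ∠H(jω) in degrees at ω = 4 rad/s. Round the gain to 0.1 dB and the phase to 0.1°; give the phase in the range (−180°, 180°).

32.4 dB, -41.6°

At s = jω = j4:
quadratic: (j4)² + 2·j4 + 25 = 9 + j8 → |·| ≈ 12.042, ∠ ≈ 41.63°
|H| = 500 / 12.042 ≈ 41.521
Gain = 20 log₁₀(41.521) ≈ 32.37 dB
∠H = 0.00° − 41.63° = -41.63°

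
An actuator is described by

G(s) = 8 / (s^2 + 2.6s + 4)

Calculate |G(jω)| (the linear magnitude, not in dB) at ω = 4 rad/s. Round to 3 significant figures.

At s = jω = j4:
quadratic: (j4)² + 2.6·j4 + 4 = -12 + j10.4 → |·| ≈ 15.88, ∠ ≈ 139.09°
|G| = 8 / 15.88 ≈ 0.50378

0.504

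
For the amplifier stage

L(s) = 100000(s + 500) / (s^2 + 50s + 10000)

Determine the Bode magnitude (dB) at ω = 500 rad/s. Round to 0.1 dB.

At s = jω = j500:
zero (s+500): 500 + j500 → |·| = √(500²+500²) = √500000 ≈ 707.11, ∠ = arctan(500/500) ≈ 45.00°
quadratic: (j500)² + 50·j500 + 10000 = -240000 + j25000 → |·| ≈ 2.413e+05, ∠ ≈ 174.05°
|L| = 100000 · 707.11 / 2.413e+05 ≈ 293.04
Gain = 20 log₁₀(293.04) ≈ 49.34 dB

49.3 dB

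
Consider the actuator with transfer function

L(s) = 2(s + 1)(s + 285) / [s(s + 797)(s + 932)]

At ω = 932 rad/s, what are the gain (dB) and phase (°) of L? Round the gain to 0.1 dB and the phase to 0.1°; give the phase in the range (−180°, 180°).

At s = jω = j932:
zero (s+1): 1 + j932 → |·| = √(1²+932²) = √868625 ≈ 932, ∠ = arctan(932/1) ≈ 89.94°
zero (s+285): 285 + j932 → |·| = √(285²+932²) = √949849 ≈ 974.6, ∠ = arctan(932/285) ≈ 73.00°
pole (s+797): 797 + j932 → |·| = √(797²+932²) = √1503833 ≈ 1226.3, ∠ = arctan(932/797) ≈ 49.46°
pole (s+932): 932 + j932 → |·| = √(932²+932²) = √1737248 ≈ 1318, ∠ = arctan(932/932) ≈ 45.00°
pole at origin: |s| = 932, ∠ = 90.00° (in denominator)
|L| = 2 · 9.0833e+05 / 1.5064e+09 ≈ 0.001206
Gain = 20 log₁₀(0.001206) ≈ -58.37 dB
∠L = 162.94° − 184.46° = -21.52°

-58.4 dB, -21.5°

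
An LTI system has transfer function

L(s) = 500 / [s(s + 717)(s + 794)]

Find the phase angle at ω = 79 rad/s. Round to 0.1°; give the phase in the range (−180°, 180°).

-102.0°

At s = jω = j79:
pole (s+717): 717 + j79 → |·| = √(717²+79²) = √520330 ≈ 721.34, ∠ = arctan(79/717) ≈ 6.29°
pole (s+794): 794 + j79 → |·| = √(794²+79²) = √636677 ≈ 797.92, ∠ = arctan(79/794) ≈ 5.68°
pole at origin: |s| = 79, ∠ = 90.00° (in denominator)
∠L = 0.00° − 101.97° = -101.97°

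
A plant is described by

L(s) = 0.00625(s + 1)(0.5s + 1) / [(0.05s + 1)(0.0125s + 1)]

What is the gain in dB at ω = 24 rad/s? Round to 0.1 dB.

At ω = 24 rad/s:
zero (1 + j24·1) = 1 + j24 → |·| ≈ 24.021, ∠ ≈ 87.61°
zero (1 + j24·0.5) = 1 + j12 → |·| ≈ 12.042, ∠ ≈ 85.24°
pole (1 + j24·0.05) = 1 + j1.2 → |·| ≈ 1.562, ∠ ≈ 50.19°
pole (1 + j24·0.0125) = 1 + j0.3 → |·| ≈ 1.044, ∠ ≈ 16.70°
|L| = 0.00625 · 24.021 · 12.042 / (1.562 · 1.044) ≈ 1.1086
Gain = 20 log₁₀(1.1086) ≈ 0.90 dB

0.9 dB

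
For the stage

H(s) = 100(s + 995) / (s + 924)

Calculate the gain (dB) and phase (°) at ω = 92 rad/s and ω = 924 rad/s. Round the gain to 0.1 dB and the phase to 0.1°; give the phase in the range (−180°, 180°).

ω = 92: 40.6 dB, -0.4°; ω = 924: 40.3 dB, -2.1°

At s = jω = j92:
zero (s+995): 995 + j92 → |·| = √(995²+92²) = √998489 ≈ 999.24, ∠ = arctan(92/995) ≈ 5.28°
pole (s+924): 924 + j92 → |·| = √(924²+92²) = √862240 ≈ 928.57, ∠ = arctan(92/924) ≈ 5.69°
|H| = 100 · 999.24 / 928.57 ≈ 107.61
Gain = 20 log₁₀(107.61) ≈ 40.64 dB
∠H = 5.28° − 5.69° = -0.41°

At s = jω = j924:
zero (s+995): 995 + j924 → |·| = √(995²+924²) = √1843801 ≈ 1357.9, ∠ = arctan(924/995) ≈ 42.88°
pole (s+924): 924 + j924 → |·| = √(924²+924²) = √1707552 ≈ 1306.7, ∠ = arctan(924/924) ≈ 45.00°
|H| = 100 · 1357.9 / 1306.7 ≈ 103.92
Gain = 20 log₁₀(103.92) ≈ 40.33 dB
∠H = 42.88° − 45.00° = -2.12°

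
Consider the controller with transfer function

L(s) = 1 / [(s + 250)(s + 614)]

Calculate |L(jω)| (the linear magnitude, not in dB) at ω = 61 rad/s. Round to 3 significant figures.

At s = jω = j61:
pole (s+250): 250 + j61 → |·| = √(250²+61²) = √66221 ≈ 257.33, ∠ = arctan(61/250) ≈ 13.71°
pole (s+614): 614 + j61 → |·| = √(614²+61²) = √380717 ≈ 617.02, ∠ = arctan(61/614) ≈ 5.67°
|L| = 1 / 1.5878e+05 ≈ 6.298e-06

6.30e-06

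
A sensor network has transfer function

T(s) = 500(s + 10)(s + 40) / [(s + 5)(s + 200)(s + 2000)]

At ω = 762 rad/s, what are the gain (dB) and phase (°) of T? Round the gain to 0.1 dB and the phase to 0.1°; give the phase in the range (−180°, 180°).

At s = jω = j762:
zero (s+10): 10 + j762 → |·| = √(10²+762²) = √580744 ≈ 762.07, ∠ = arctan(762/10) ≈ 89.25°
zero (s+40): 40 + j762 → |·| = √(40²+762²) = √582244 ≈ 763.05, ∠ = arctan(762/40) ≈ 87.00°
pole (s+5): 5 + j762 → |·| = √(5²+762²) = √580669 ≈ 762.02, ∠ = arctan(762/5) ≈ 89.62°
pole (s+200): 200 + j762 → |·| = √(200²+762²) = √620644 ≈ 787.81, ∠ = arctan(762/200) ≈ 75.29°
pole (s+2000): 2000 + j762 → |·| = √(2000²+762²) = √4580644 ≈ 2140.2, ∠ = arctan(762/2000) ≈ 20.86°
|T| = 500 · 5.815e+05 / 1.2848e+09 ≈ 0.2263
Gain = 20 log₁₀(0.2263) ≈ -12.91 dB
∠T = 176.25° − 185.77° = -9.52°

-12.9 dB, -9.5°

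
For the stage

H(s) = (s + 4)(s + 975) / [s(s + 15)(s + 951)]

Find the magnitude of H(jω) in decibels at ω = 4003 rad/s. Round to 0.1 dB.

-72.0 dB

At s = jω = j4003:
zero (s+4): 4 + j4003 → |·| = √(4²+4003²) = √16024025 ≈ 4003, ∠ = arctan(4003/4) ≈ 89.94°
zero (s+975): 975 + j4003 → |·| = √(975²+4003²) = √16974634 ≈ 4120, ∠ = arctan(4003/975) ≈ 76.31°
pole (s+15): 15 + j4003 → |·| = √(15²+4003²) = √16024234 ≈ 4003, ∠ = arctan(4003/15) ≈ 89.79°
pole (s+951): 951 + j4003 → |·| = √(951²+4003²) = √16928410 ≈ 4114.4, ∠ = arctan(4003/951) ≈ 76.64°
pole at origin: |s| = 4003, ∠ = 90.00° (in denominator)
|H| = 1 · 1.6492e+07 / 6.5929e+10 ≈ 0.00025015
Gain = 20 log₁₀(0.00025015) ≈ -72.04 dB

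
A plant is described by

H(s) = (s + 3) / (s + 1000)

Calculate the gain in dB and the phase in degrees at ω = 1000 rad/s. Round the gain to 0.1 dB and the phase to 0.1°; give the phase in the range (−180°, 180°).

At s = jω = j1000:
zero (s+3): 3 + j1000 → |·| = √(3²+1000²) = √1000009 ≈ 1000, ∠ = arctan(1000/3) ≈ 89.83°
pole (s+1000): 1000 + j1000 → |·| = √(1000²+1000²) = √2000000 ≈ 1414.2, ∠ = arctan(1000/1000) ≈ 45.00°
|H| = 1 · 1000 / 1414.2 ≈ 0.70711
Gain = 20 log₁₀(0.70711) ≈ -3.01 dB
∠H = 89.83° − 45.00° = 44.83°

-3.0 dB, 44.8°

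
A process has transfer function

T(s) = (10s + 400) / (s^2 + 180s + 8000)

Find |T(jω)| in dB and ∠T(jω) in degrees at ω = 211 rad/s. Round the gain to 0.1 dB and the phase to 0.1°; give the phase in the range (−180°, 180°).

-27.8 dB, -54.6°

Substitute s = j211:
Numerator: 10(j211) + 400 = 400 + j2110
Denominator: (j211)^2 + 180(j211) + 8000 = -36521 + j37980
|N| = √(400² + 2110²) ≈ 2147.6, ∠N ≈ 79.27°
|D| = √(36521² + 37980²) ≈ 52690, ∠D ≈ 133.88°
|T| = 2147.6 / 52690 ≈ 0.040759
Gain = 20 log₁₀(0.040759) ≈ -27.80 dB
∠T = 79.27° − 133.88° = -54.61°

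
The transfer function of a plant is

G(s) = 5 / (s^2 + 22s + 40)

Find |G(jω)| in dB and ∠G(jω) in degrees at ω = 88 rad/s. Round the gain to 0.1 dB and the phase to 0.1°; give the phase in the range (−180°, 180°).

Substitute s = j88:
Numerator: 5 = 5 + j0
Denominator: (j88)^2 + 22(j88) + 40 = -7704 + j1936
|N| = √(5² + 0²) ≈ 5, ∠N ≈ 0.00°
|D| = √(7704² + 1936²) ≈ 7943.5, ∠D ≈ 165.89°
|G| = 5 / 7943.5 ≈ 0.00062945
Gain = 20 log₁₀(0.00062945) ≈ -64.02 dB
∠G = 0.00° − 165.89° = -165.89°

-64.0 dB, -165.9°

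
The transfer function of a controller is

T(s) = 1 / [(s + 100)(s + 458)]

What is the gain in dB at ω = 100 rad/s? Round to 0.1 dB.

At s = jω = j100:
pole (s+100): 100 + j100 → |·| = √(100²+100²) = √20000 ≈ 141.42, ∠ = arctan(100/100) ≈ 45.00°
pole (s+458): 458 + j100 → |·| = √(458²+100²) = √219764 ≈ 468.79, ∠ = arctan(100/458) ≈ 12.32°
|T| = 1 / 66296 ≈ 1.5084e-05
Gain = 20 log₁₀(1.5084e-05) ≈ -96.43 dB

-96.4 dB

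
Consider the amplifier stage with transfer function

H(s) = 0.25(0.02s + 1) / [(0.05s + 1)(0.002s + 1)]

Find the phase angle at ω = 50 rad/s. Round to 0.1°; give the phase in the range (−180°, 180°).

-28.9°

At ω = 50 rad/s:
zero (1 + j50·0.02) = 1 + j1 → |·| ≈ 1.4142, ∠ ≈ 45.00°
pole (1 + j50·0.05) = 1 + j2.5 → |·| ≈ 2.6926, ∠ ≈ 68.20°
pole (1 + j50·0.002) = 1 + j0.1 → |·| ≈ 1.005, ∠ ≈ 5.71°
∠H = (45.00°) − (68.20° + 5.71°) = -28.91°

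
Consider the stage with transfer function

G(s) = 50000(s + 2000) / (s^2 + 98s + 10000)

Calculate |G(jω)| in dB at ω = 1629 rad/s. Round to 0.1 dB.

33.8 dB

At s = jω = j1629:
zero (s+2000): 2000 + j1629 → |·| = √(2000²+1629²) = √6653641 ≈ 2579.5, ∠ = arctan(1629/2000) ≈ 39.16°
quadratic: (j1629)² + 98·j1629 + 10000 = -2643641 + j159642 → |·| ≈ 2.6485e+06, ∠ ≈ 176.54°
|G| = 50000 · 2579.5 / 2.6485e+06 ≈ 48.697
Gain = 20 log₁₀(48.697) ≈ 33.75 dB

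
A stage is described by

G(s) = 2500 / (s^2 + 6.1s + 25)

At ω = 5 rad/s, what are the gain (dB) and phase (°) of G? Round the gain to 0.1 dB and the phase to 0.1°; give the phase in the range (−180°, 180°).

At s = jω = j5:
quadratic: (j5)² + 6.1·j5 + 25 = 0 + j30.5 → |·| ≈ 30.5, ∠ ≈ 90.00°
|G| = 2500 / 30.5 ≈ 81.967
Gain = 20 log₁₀(81.967) ≈ 38.27 dB
∠G = 0.00° − 90.00° = -90.00°

38.3 dB, -90.0°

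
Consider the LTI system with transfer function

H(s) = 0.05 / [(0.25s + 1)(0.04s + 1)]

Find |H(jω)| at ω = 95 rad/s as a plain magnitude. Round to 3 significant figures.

0.000535

At ω = 95 rad/s:
pole (1 + j95·0.25) = 1 + j23.75 → |·| ≈ 23.771, ∠ ≈ 87.59°
pole (1 + j95·0.04) = 1 + j3.8 → |·| ≈ 3.9294, ∠ ≈ 75.26°
|H| = 0.05 · 1 / (23.771 · 3.9294) ≈ 0.0005353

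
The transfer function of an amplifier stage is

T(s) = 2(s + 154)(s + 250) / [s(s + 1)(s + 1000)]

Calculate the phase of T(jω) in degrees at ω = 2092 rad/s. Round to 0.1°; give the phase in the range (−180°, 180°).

-75.4°

At s = jω = j2092:
zero (s+154): 154 + j2092 → |·| = √(154²+2092²) = √4400180 ≈ 2097.7, ∠ = arctan(2092/154) ≈ 85.79°
zero (s+250): 250 + j2092 → |·| = √(250²+2092²) = √4438964 ≈ 2106.9, ∠ = arctan(2092/250) ≈ 83.19°
pole (s+1): 1 + j2092 → |·| = √(1²+2092²) = √4376465 ≈ 2092, ∠ = arctan(2092/1) ≈ 89.97°
pole (s+1000): 1000 + j2092 → |·| = √(1000²+2092²) = √5376464 ≈ 2318.7, ∠ = arctan(2092/1000) ≈ 64.45°
pole at origin: |s| = 2092, ∠ = 90.00° (in denominator)
∠T = 168.98° − 244.42° = -75.44°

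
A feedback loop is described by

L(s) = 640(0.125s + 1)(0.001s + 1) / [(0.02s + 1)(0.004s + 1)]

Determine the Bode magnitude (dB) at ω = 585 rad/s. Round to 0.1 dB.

65.2 dB

At ω = 585 rad/s:
zero (1 + j585·0.125) = 1 + j73.125 → |·| ≈ 73.132, ∠ ≈ 89.22°
zero (1 + j585·0.001) = 1 + j0.585 → |·| ≈ 1.1585, ∠ ≈ 30.33°
pole (1 + j585·0.02) = 1 + j11.7 → |·| ≈ 11.743, ∠ ≈ 85.11°
pole (1 + j585·0.004) = 1 + j2.34 → |·| ≈ 2.5447, ∠ ≈ 66.86°
|L| = 640 · 73.132 · 1.1585 / (11.743 · 2.5447) ≈ 1814.5
Gain = 20 log₁₀(1814.5) ≈ 65.18 dB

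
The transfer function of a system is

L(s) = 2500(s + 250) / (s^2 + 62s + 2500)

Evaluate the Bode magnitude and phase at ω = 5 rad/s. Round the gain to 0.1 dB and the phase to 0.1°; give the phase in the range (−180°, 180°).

At s = jω = j5:
zero (s+250): 250 + j5 → |·| = √(250²+5²) = √62525 ≈ 250.05, ∠ = arctan(5/250) ≈ 1.15°
quadratic: (j5)² + 62·j5 + 2500 = 2475 + j310 → |·| ≈ 2494.3, ∠ ≈ 7.14°
|L| = 2500 · 250.05 / 2494.3 ≈ 250.62
Gain = 20 log₁₀(250.62) ≈ 47.98 dB
∠L = 1.15° − 7.14° = -5.99°

48.0 dB, -6.0°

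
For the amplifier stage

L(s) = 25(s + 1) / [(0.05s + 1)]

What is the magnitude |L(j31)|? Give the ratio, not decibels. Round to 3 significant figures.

420

At ω = 31 rad/s:
zero (1 + j31·1) = 1 + j31 → |·| ≈ 31.016, ∠ ≈ 88.15°
pole (1 + j31·0.05) = 1 + j1.55 → |·| ≈ 1.8446, ∠ ≈ 57.17°
|L| = 25 · 31.016 / (1.8446) ≈ 420.36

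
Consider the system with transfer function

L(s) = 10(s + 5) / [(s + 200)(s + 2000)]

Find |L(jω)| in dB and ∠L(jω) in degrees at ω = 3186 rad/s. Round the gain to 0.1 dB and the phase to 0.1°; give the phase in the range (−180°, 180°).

At s = jω = j3186:
zero (s+5): 5 + j3186 → |·| = √(5²+3186²) = √10150621 ≈ 3186, ∠ = arctan(3186/5) ≈ 89.91°
pole (s+200): 200 + j3186 → |·| = √(200²+3186²) = √10190596 ≈ 3192.3, ∠ = arctan(3186/200) ≈ 86.41°
pole (s+2000): 2000 + j3186 → |·| = √(2000²+3186²) = √14150596 ≈ 3761.7, ∠ = arctan(3186/2000) ≈ 57.88°
|L| = 10 · 3186 / 1.2008e+07 ≈ 0.0026532
Gain = 20 log₁₀(0.0026532) ≈ -51.52 dB
∠L = 89.91° − 144.29° = -54.38°

-51.5 dB, -54.4°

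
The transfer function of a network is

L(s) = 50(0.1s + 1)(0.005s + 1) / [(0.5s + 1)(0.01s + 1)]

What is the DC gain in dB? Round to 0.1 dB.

L(0) = 50 · 1 / 1 = 50
20 log₁₀(50) ≈ 33.98 dB

34.0 dB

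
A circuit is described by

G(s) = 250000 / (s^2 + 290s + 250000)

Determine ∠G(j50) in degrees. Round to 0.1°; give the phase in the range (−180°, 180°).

At s = jω = j50:
quadratic: (j50)² + 290·j50 + 250000 = 247500 + j14500 → |·| ≈ 2.4792e+05, ∠ ≈ 3.35°
∠G = 0.00° − 3.35° = -3.35°

-3.4°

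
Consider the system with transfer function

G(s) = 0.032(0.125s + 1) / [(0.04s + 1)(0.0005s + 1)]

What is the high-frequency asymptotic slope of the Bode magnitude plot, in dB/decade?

-20 dB/decade

Each pole contributes −20 dB/decade at high frequency; each zero contributes +20 dB/decade.
Net: 1 zero(s) − 2 pole(s) → -20 dB/decade.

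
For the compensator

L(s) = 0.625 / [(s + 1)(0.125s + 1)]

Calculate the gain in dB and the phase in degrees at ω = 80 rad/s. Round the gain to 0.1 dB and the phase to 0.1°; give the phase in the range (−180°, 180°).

-62.2 dB, -173.6°

At ω = 80 rad/s:
pole (1 + j80·1) = 1 + j80 → |·| ≈ 80.006, ∠ ≈ 89.28°
pole (1 + j80·0.125) = 1 + j10 → |·| ≈ 10.05, ∠ ≈ 84.29°
|L| = 0.625 · 1 / (80.006 · 10.05) ≈ 0.0007773
Gain = 20 log₁₀(0.0007773) ≈ -62.19 dB
∠L = (0°) − (89.28° + 84.29°) = -173.57°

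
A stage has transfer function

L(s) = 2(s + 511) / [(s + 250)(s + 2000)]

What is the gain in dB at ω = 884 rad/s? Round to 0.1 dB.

At s = jω = j884:
zero (s+511): 511 + j884 → |·| = √(511²+884²) = √1042577 ≈ 1021.1, ∠ = arctan(884/511) ≈ 59.97°
pole (s+250): 250 + j884 → |·| = √(250²+884²) = √843956 ≈ 918.67, ∠ = arctan(884/250) ≈ 74.21°
pole (s+2000): 2000 + j884 → |·| = √(2000²+884²) = √4781456 ≈ 2186.7, ∠ = arctan(884/2000) ≈ 23.85°
|L| = 2 · 1021.1 / 2.0089e+06 ≈ 0.0010166
Gain = 20 log₁₀(0.0010166) ≈ -59.86 dB

-59.9 dB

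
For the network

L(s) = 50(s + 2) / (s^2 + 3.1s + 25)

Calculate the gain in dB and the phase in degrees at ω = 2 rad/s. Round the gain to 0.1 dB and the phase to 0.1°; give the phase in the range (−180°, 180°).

At s = jω = j2:
zero (s+2): 2 + j2 → |·| = √(2²+2²) = √8 ≈ 2.8284, ∠ = arctan(2/2) ≈ 45.00°
quadratic: (j2)² + 3.1·j2 + 25 = 21 + j6.2 → |·| ≈ 21.896, ∠ ≈ 16.45°
|L| = 50 · 2.8284 / 21.896 ≈ 6.4587
Gain = 20 log₁₀(6.4587) ≈ 16.20 dB
∠L = 45.00° − 16.45° = 28.55°

16.2 dB, 28.6°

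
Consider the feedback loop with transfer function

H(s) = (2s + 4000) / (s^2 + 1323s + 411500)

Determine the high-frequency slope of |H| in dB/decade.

-20 dB/decade

Each pole contributes −20 dB/decade at high frequency; each zero contributes +20 dB/decade.
Net: 1 zero(s) − 2 pole(s) → -20 dB/decade.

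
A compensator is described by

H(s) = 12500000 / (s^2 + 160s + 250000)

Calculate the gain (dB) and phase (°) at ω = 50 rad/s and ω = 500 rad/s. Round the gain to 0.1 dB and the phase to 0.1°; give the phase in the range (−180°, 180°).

ω = 50: 34.1 dB, -1.9°; ω = 500: 43.9 dB, -90.0°

At s = jω = j50:
quadratic: (j50)² + 160·j50 + 250000 = 247500 + j8000 → |·| ≈ 2.4763e+05, ∠ ≈ 1.85°
|H| = 12500000 / 2.4763e+05 ≈ 50.479
Gain = 20 log₁₀(50.479) ≈ 34.06 dB
∠H = 0.00° − 1.85° = -1.85°

At s = jω = j500:
quadratic: (j500)² + 160·j500 + 250000 = 0 + j80000 → |·| ≈ 80000, ∠ ≈ 90.00°
|H| = 12500000 / 80000 ≈ 156.25
Gain = 20 log₁₀(156.25) ≈ 43.88 dB
∠H = 0.00° − 90.00° = -90.00°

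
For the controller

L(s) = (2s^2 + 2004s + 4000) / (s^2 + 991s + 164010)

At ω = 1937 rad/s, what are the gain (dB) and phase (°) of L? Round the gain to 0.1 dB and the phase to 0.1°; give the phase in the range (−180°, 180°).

6.3 dB, 0.8°

Substitute s = j1937:
Numerator: 2(j1937)^2 + 2004(j1937) + 4000 = -7499938 + j3881748
Denominator: (j1937)^2 + 991(j1937) + 164010 = -3587959 + j1919567
|N| = √(7499938² + 3881748²) ≈ 8.4449e+06, ∠N ≈ 152.64°
|D| = √(3587959² + 1919567²) ≈ 4.0692e+06, ∠D ≈ 151.85°
|L| = 8.4449e+06 / 4.0692e+06 ≈ 2.0753
Gain = 20 log₁₀(2.0753) ≈ 6.34 dB
∠L = 152.64° − 151.85° = 0.79°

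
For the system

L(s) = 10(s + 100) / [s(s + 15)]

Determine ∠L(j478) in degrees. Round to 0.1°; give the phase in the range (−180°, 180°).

-100.0°

At s = jω = j478:
zero (s+100): 100 + j478 → |·| = √(100²+478²) = √238484 ≈ 488.35, ∠ = arctan(478/100) ≈ 78.18°
pole (s+15): 15 + j478 → |·| = √(15²+478²) = √228709 ≈ 478.24, ∠ = arctan(478/15) ≈ 88.20°
pole at origin: |s| = 478, ∠ = 90.00° (in denominator)
∠L = 78.18° − 178.20° = -100.02°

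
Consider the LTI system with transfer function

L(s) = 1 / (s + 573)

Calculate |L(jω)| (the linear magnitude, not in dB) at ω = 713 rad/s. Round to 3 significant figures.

0.00109

At s = jω = j713:
pole (s+573): 573 + j713 → |·| = √(573²+713²) = √836698 ≈ 914.71, ∠ = arctan(713/573) ≈ 51.21°
|L| = 1 / 914.71 ≈ 0.0010932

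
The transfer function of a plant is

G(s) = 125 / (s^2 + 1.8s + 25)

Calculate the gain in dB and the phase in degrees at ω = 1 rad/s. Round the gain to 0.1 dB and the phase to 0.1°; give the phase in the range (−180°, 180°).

At s = jω = j1:
quadratic: (j1)² + 1.8·j1 + 25 = 24 + j1.8 → |·| ≈ 24.067, ∠ ≈ 4.29°
|G| = 125 / 24.067 ≈ 5.1938
Gain = 20 log₁₀(5.1938) ≈ 14.31 dB
∠G = 0.00° − 4.29° = -4.29°

14.3 dB, -4.3°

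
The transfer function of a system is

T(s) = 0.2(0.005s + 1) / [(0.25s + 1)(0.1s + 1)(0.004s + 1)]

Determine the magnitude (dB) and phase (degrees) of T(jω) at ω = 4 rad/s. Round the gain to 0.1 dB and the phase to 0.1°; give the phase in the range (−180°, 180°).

-17.6 dB, -66.6°

At ω = 4 rad/s:
zero (1 + j4·0.005) = 1 + j0.02 → |·| ≈ 1.0002, ∠ ≈ 1.15°
pole (1 + j4·0.25) = 1 + j1 → |·| ≈ 1.4142, ∠ ≈ 45.00°
pole (1 + j4·0.1) = 1 + j0.4 → |·| ≈ 1.077, ∠ ≈ 21.80°
pole (1 + j4·0.004) = 1 + j0.016 → |·| ≈ 1.0001, ∠ ≈ 0.92°
|T| = 0.2 · 1.0002 / (1.4142 · 1.077 · 1.0001) ≈ 0.13132
Gain = 20 log₁₀(0.13132) ≈ -17.63 dB
∠T = (1.15°) − (45.00° + 21.80° + 0.92°) = -66.57°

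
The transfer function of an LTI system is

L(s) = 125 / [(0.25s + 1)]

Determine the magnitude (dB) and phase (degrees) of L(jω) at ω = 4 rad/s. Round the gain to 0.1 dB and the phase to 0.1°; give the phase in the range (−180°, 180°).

38.9 dB, -45.0°

At ω = 4 rad/s:
pole (1 + j4·0.25) = 1 + j1 → |·| ≈ 1.4142, ∠ ≈ 45.00°
|L| = 125 · 1 / (1.4142) ≈ 88.389
Gain = 20 log₁₀(88.389) ≈ 38.93 dB
∠L = (0°) − (45.00°) = -45.00°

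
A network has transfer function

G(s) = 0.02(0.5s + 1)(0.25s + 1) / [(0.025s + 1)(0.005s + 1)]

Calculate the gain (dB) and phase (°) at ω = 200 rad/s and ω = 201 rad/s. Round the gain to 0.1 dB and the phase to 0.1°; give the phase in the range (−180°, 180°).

At ω = 200 rad/s:
zero (1 + j200·0.5) = 1 + j100 → |·| ≈ 100, ∠ ≈ 89.43°
zero (1 + j200·0.25) = 1 + j50 → |·| ≈ 50.01, ∠ ≈ 88.85°
pole (1 + j200·0.025) = 1 + j5 → |·| ≈ 5.099, ∠ ≈ 78.69°
pole (1 + j200·0.005) = 1 + j1 → |·| ≈ 1.4142, ∠ ≈ 45.00°
|G| = 0.02 · 100 · 50.01 / (5.099 · 1.4142) ≈ 13.87
Gain = 20 log₁₀(13.87) ≈ 22.84 dB
∠G = (89.43° + 88.85°) − (78.69° + 45.00°) = 54.59°

At ω = 201 rad/s:
zero (1 + j201·0.5) = 1 + j100.5 → |·| ≈ 100.5, ∠ ≈ 89.43°
zero (1 + j201·0.25) = 1 + j50.25 → |·| ≈ 50.26, ∠ ≈ 88.86°
pole (1 + j201·0.025) = 1 + j5.025 → |·| ≈ 5.1235, ∠ ≈ 78.74°
pole (1 + j201·0.005) = 1 + j1.005 → |·| ≈ 1.4178, ∠ ≈ 45.14°
|G| = 0.02 · 100.5 · 50.26 / (5.1235 · 1.4178) ≈ 13.907
Gain = 20 log₁₀(13.907) ≈ 22.86 dB
∠G = (89.43° + 88.86°) − (78.74° + 45.14°) = 54.41°

ω = 200: 22.8 dB, 54.6°; ω = 201: 22.9 dB, 54.4°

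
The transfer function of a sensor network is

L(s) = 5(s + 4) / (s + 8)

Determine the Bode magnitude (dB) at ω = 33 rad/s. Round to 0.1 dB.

At s = jω = j33:
zero (s+4): 4 + j33 → |·| = √(4²+33²) = √1105 ≈ 33.242, ∠ = arctan(33/4) ≈ 83.09°
pole (s+8): 8 + j33 → |·| = √(8²+33²) = √1153 ≈ 33.956, ∠ = arctan(33/8) ≈ 76.37°
|L| = 5 · 33.242 / 33.956 ≈ 4.8949
Gain = 20 log₁₀(4.8949) ≈ 13.79 dB

13.8 dB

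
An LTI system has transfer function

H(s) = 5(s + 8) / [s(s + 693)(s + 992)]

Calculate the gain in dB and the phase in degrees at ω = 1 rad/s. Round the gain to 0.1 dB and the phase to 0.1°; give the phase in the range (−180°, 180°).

At s = jω = j1:
zero (s+8): 8 + j1 → |·| = √(8²+1²) = √65 ≈ 8.0623, ∠ = arctan(1/8) ≈ 7.13°
pole (s+693): 693 + j1 → |·| = √(693²+1²) = √480250 ≈ 693, ∠ = arctan(1/693) ≈ 0.08°
pole (s+992): 992 + j1 → |·| = √(992²+1²) = √984065 ≈ 992, ∠ = arctan(1/992) ≈ 0.06°
pole at origin: |s| = 1, ∠ = 90.00° (in denominator)
|H| = 5 · 8.0623 / 6.8746e+05 ≈ 5.8638e-05
Gain = 20 log₁₀(5.8638e-05) ≈ -84.64 dB
∠H = 7.13° − 90.14° = -83.01°

-84.6 dB, -83.0°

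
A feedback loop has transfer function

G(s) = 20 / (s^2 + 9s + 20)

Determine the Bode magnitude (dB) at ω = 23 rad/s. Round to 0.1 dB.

-28.8 dB

Substitute s = j23:
Numerator: 20 = 20 + j0
Denominator: (j23)^2 + 9(j23) + 20 = -509 + j207
|N| = √(20² + 0²) ≈ 20, ∠N ≈ 0.00°
|D| = √(509² + 207²) ≈ 549.48, ∠D ≈ 157.87°
|G| = 20 / 549.48 ≈ 0.036398
Gain = 20 log₁₀(0.036398) ≈ -28.78 dB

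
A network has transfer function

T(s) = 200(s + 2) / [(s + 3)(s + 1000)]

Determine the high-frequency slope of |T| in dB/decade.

-20 dB/decade

Each pole contributes −20 dB/decade at high frequency; each zero contributes +20 dB/decade.
Net: 1 zero(s) − 2 pole(s) → -20 dB/decade.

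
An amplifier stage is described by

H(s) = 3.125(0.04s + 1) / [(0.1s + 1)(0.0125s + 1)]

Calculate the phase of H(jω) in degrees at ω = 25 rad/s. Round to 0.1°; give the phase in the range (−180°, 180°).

At ω = 25 rad/s:
zero (1 + j25·0.04) = 1 + j1 → |·| ≈ 1.4142, ∠ ≈ 45.00°
pole (1 + j25·0.1) = 1 + j2.5 → |·| ≈ 2.6926, ∠ ≈ 68.20°
pole (1 + j25·0.0125) = 1 + j0.3125 → |·| ≈ 1.0477, ∠ ≈ 17.35°
∠H = (45.00°) − (68.20° + 17.35°) = -40.55°

-40.6°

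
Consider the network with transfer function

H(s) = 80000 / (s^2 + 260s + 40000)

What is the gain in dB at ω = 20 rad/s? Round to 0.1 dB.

6.0 dB

At s = jω = j20:
quadratic: (j20)² + 260·j20 + 40000 = 39600 + j5200 → |·| ≈ 39940, ∠ ≈ 7.48°
|H| = 80000 / 39940 ≈ 2.003
Gain = 20 log₁₀(2.003) ≈ 6.03 dB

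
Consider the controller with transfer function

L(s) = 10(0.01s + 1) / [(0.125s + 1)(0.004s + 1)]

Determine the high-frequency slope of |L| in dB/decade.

-20 dB/decade

Each pole contributes −20 dB/decade at high frequency; each zero contributes +20 dB/decade.
Net: 1 zero(s) − 2 pole(s) → -20 dB/decade.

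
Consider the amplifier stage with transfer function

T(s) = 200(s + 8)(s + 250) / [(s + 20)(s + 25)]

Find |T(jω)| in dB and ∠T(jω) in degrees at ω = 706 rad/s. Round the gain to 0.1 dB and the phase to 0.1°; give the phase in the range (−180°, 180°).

At s = jω = j706:
zero (s+8): 8 + j706 → |·| = √(8²+706²) = √498500 ≈ 706.05, ∠ = arctan(706/8) ≈ 89.35°
zero (s+250): 250 + j706 → |·| = √(250²+706²) = √560936 ≈ 748.96, ∠ = arctan(706/250) ≈ 70.50°
pole (s+20): 20 + j706 → |·| = √(20²+706²) = √498836 ≈ 706.28, ∠ = arctan(706/20) ≈ 88.38°
pole (s+25): 25 + j706 → |·| = √(25²+706²) = √499061 ≈ 706.44, ∠ = arctan(706/25) ≈ 87.97°
|T| = 200 · 5.288e+05 / 4.9894e+05 ≈ 211.97
Gain = 20 log₁₀(211.97) ≈ 46.53 dB
∠T = 159.85° − 176.35° = -16.50°

46.5 dB, -16.5°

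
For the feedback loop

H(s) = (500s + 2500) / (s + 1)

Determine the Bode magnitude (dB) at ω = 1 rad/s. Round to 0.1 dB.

65.1 dB

Substitute s = j1:
Numerator: 500(j1) + 2500 = 2500 + j500
Denominator: (j1) + 1 = 1 + j1
|N| = √(2500² + 500²) ≈ 2549.5, ∠N ≈ 11.31°
|D| = √(1² + 1²) ≈ 1.4142, ∠D ≈ 45.00°
|H| = 2549.5 / 1.4142 ≈ 1802.8
Gain = 20 log₁₀(1802.8) ≈ 65.12 dB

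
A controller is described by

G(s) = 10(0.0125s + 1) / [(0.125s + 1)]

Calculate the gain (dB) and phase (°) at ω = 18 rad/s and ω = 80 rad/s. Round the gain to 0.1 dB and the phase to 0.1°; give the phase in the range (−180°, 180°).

At ω = 18 rad/s:
zero (1 + j18·0.0125) = 1 + j0.225 → |·| ≈ 1.025, ∠ ≈ 12.68°
pole (1 + j18·0.125) = 1 + j2.25 → |·| ≈ 2.4622, ∠ ≈ 66.04°
|G| = 10 · 1.025 / (2.4622) ≈ 4.1629
Gain = 20 log₁₀(4.1629) ≈ 12.39 dB
∠G = (12.68°) − (66.04°) = -53.36°

At ω = 80 rad/s:
zero (1 + j80·0.0125) = 1 + j1 → |·| ≈ 1.4142, ∠ ≈ 45.00°
pole (1 + j80·0.125) = 1 + j10 → |·| ≈ 10.05, ∠ ≈ 84.29°
|G| = 10 · 1.4142 / (10.05) ≈ 1.4072
Gain = 20 log₁₀(1.4072) ≈ 2.97 dB
∠G = (45.00°) − (84.29°) = -39.29°

ω = 18: 12.4 dB, -53.4°; ω = 80: 3.0 dB, -39.3°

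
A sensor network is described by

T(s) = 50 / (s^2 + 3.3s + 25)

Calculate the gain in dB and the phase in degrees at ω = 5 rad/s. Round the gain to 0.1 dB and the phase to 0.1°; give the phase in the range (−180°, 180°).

At s = jω = j5:
quadratic: (j5)² + 3.3·j5 + 25 = 0 + j16.5 → |·| ≈ 16.5, ∠ ≈ 90.00°
|T| = 50 / 16.5 ≈ 3.0303
Gain = 20 log₁₀(3.0303) ≈ 9.63 dB
∠T = 0.00° − 90.00° = -90.00°

9.6 dB, -90.0°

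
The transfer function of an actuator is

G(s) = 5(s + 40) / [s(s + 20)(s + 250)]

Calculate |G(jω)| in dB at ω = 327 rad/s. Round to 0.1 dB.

At s = jω = j327:
zero (s+40): 40 + j327 → |·| = √(40²+327²) = √108529 ≈ 329.44, ∠ = arctan(327/40) ≈ 83.03°
pole (s+20): 20 + j327 → |·| = √(20²+327²) = √107329 ≈ 327.61, ∠ = arctan(327/20) ≈ 86.50°
pole (s+250): 250 + j327 → |·| = √(250²+327²) = √169429 ≈ 411.62, ∠ = arctan(327/250) ≈ 52.60°
pole at origin: |s| = 327, ∠ = 90.00° (in denominator)
|G| = 5 · 329.44 / 4.4096e+07 ≈ 3.7355e-05
Gain = 20 log₁₀(3.7355e-05) ≈ -88.55 dB

-88.6 dB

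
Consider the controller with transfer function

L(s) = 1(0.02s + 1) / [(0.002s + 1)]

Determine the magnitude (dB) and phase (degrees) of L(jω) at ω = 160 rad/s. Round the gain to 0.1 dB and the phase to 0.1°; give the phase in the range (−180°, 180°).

At ω = 160 rad/s:
zero (1 + j160·0.02) = 1 + j3.2 → |·| ≈ 3.3526, ∠ ≈ 72.65°
pole (1 + j160·0.002) = 1 + j0.32 → |·| ≈ 1.05, ∠ ≈ 17.74°
|L| = 1 · 3.3526 / (1.05) ≈ 3.193
Gain = 20 log₁₀(3.193) ≈ 10.08 dB
∠L = (72.65°) − (17.74°) = 54.91°

10.1 dB, 54.9°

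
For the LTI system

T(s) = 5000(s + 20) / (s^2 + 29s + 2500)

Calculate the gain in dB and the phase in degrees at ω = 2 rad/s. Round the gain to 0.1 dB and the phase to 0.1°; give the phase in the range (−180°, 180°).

32.1 dB, 4.4°

At s = jω = j2:
zero (s+20): 20 + j2 → |·| = √(20²+2²) = √404 ≈ 20.1, ∠ = arctan(2/20) ≈ 5.71°
quadratic: (j2)² + 29·j2 + 2500 = 2496 + j58 → |·| ≈ 2496.7, ∠ ≈ 1.33°
|T| = 5000 · 20.1 / 2496.7 ≈ 40.253
Gain = 20 log₁₀(40.253) ≈ 32.10 dB
∠T = 5.71° − 1.33° = 4.38°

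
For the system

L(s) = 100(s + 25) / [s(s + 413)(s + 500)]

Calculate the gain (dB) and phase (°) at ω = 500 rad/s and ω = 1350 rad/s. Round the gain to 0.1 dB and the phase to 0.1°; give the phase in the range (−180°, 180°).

At s = jω = j500:
zero (s+25): 25 + j500 → |·| = √(25²+500²) = √250625 ≈ 500.62, ∠ = arctan(500/25) ≈ 87.14°
pole (s+413): 413 + j500 → |·| = √(413²+500²) = √420569 ≈ 648.51, ∠ = arctan(500/413) ≈ 50.44°
pole (s+500): 500 + j500 → |·| = √(500²+500²) = √500000 ≈ 707.11, ∠ = arctan(500/500) ≈ 45.00°
pole at origin: |s| = 500, ∠ = 90.00° (in denominator)
|L| = 100 · 500.62 / 2.2928e+08 ≈ 0.00021834
Gain = 20 log₁₀(0.00021834) ≈ -73.22 dB
∠L = 87.14° − 185.44° = -98.30°

At s = jω = j1350:
zero (s+25): 25 + j1350 → |·| = √(25²+1350²) = √1823125 ≈ 1350.2, ∠ = arctan(1350/25) ≈ 88.94°
pole (s+413): 413 + j1350 → |·| = √(413²+1350²) = √1993069 ≈ 1411.8, ∠ = arctan(1350/413) ≈ 72.99°
pole (s+500): 500 + j1350 → |·| = √(500²+1350²) = √2072500 ≈ 1439.6, ∠ = arctan(1350/500) ≈ 69.68°
pole at origin: |s| = 1350, ∠ = 90.00° (in denominator)
|L| = 100 · 1350.2 / 2.7438e+09 ≈ 4.9209e-05
Gain = 20 log₁₀(4.9209e-05) ≈ -86.16 dB
∠L = 88.94° − 232.67° = -143.73°

ω = 500: -73.2 dB, -98.3°; ω = 1350: -86.2 dB, -143.7°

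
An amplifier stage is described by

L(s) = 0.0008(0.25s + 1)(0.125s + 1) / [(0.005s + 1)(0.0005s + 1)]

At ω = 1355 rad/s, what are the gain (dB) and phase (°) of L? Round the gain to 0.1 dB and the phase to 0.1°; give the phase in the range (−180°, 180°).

14.9 dB, 63.8°

At ω = 1355 rad/s:
zero (1 + j1355·0.25) = 1 + j338.75 → |·| ≈ 338.75, ∠ ≈ 89.83°
zero (1 + j1355·0.125) = 1 + j169.375 → |·| ≈ 169.38, ∠ ≈ 89.66°
pole (1 + j1355·0.005) = 1 + j6.775 → |·| ≈ 6.8484, ∠ ≈ 81.60°
pole (1 + j1355·0.0005) = 1 + j0.6775 → |·| ≈ 1.2079, ∠ ≈ 34.12°
|L| = 0.0008 · 338.75 · 169.38 / (6.8484 · 1.2079) ≈ 5.549
Gain = 20 log₁₀(5.549) ≈ 14.88 dB
∠L = (89.83° + 89.66°) − (81.60° + 34.12°) = 63.77°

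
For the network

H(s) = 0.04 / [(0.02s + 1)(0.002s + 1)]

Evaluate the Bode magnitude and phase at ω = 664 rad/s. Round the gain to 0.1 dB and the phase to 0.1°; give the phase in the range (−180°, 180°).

At ω = 664 rad/s:
pole (1 + j664·0.02) = 1 + j13.28 → |·| ≈ 13.318, ∠ ≈ 85.69°
pole (1 + j664·0.002) = 1 + j1.328 → |·| ≈ 1.6624, ∠ ≈ 53.02°
|H| = 0.04 · 1 / (13.318 · 1.6624) ≈ 0.0018067
Gain = 20 log₁₀(0.0018067) ≈ -54.86 dB
∠H = (0°) − (85.69° + 53.02°) = -138.71°

-54.9 dB, -138.7°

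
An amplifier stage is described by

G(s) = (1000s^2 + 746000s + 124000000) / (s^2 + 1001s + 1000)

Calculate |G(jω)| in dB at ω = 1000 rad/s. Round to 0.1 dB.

Substitute s = j1000:
Numerator: 1000(j1000)^2 + 746000(j1000) + 124000000 = -876000000 + j746000000
Denominator: (j1000)^2 + 1001(j1000) + 1000 = -999000 + j1001000
|N| = √(876000000² + 746000000²) ≈ 1.1506e+09, ∠N ≈ 139.58°
|D| = √(999000² + 1001000²) ≈ 1.4142e+06, ∠D ≈ 134.94°
|G| = 1.1506e+09 / 1.4142e+06 ≈ 813.6
Gain = 20 log₁₀(813.6) ≈ 58.21 dB

58.2 dB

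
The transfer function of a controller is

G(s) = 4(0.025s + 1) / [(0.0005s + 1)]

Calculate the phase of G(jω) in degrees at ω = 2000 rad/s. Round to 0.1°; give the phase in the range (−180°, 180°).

43.9°

At ω = 2000 rad/s:
zero (1 + j2000·0.025) = 1 + j50 → |·| ≈ 50.01, ∠ ≈ 88.85°
pole (1 + j2000·0.0005) = 1 + j1 → |·| ≈ 1.4142, ∠ ≈ 45.00°
∠G = (88.85°) − (45.00°) = 43.85°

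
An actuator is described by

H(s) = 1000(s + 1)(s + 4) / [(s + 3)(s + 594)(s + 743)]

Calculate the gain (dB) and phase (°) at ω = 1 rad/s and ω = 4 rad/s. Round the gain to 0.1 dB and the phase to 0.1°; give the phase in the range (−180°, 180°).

At s = jω = j1:
zero (s+1): 1 + j1 → |·| = √(1²+1²) = √2 ≈ 1.4142, ∠ = arctan(1/1) ≈ 45.00°
zero (s+4): 4 + j1 → |·| = √(4²+1²) = √17 ≈ 4.1231, ∠ = arctan(1/4) ≈ 14.04°
pole (s+3): 3 + j1 → |·| = √(3²+1²) = √10 ≈ 3.1623, ∠ = arctan(1/3) ≈ 18.43°
pole (s+594): 594 + j1 → |·| = √(594²+1²) = √352837 ≈ 594, ∠ = arctan(1/594) ≈ 0.10°
pole (s+743): 743 + j1 → |·| = √(743²+1²) = √552050 ≈ 743, ∠ = arctan(1/743) ≈ 0.08°
|H| = 1000 · 5.8309 / 1.3957e+06 ≈ 0.0041778
Gain = 20 log₁₀(0.0041778) ≈ -47.58 dB
∠H = 59.04° − 18.61° = 40.43°

At s = jω = j4:
zero (s+1): 1 + j4 → |·| = √(1²+4²) = √17 ≈ 4.1231, ∠ = arctan(4/1) ≈ 75.96°
zero (s+4): 4 + j4 → |·| = √(4²+4²) = √32 ≈ 5.6569, ∠ = arctan(4/4) ≈ 45.00°
pole (s+3): 3 + j4 → |·| = √(3²+4²) = √25 ≈ 5, ∠ = arctan(4/3) ≈ 53.13°
pole (s+594): 594 + j4 → |·| = √(594²+4²) = √352852 ≈ 594.01, ∠ = arctan(4/594) ≈ 0.39°
pole (s+743): 743 + j4 → |·| = √(743²+4²) = √552065 ≈ 743.01, ∠ = arctan(4/743) ≈ 0.31°
|H| = 1000 · 23.324 / 2.2068e+06 ≈ 0.010569
Gain = 20 log₁₀(0.010569) ≈ -39.52 dB
∠H = 120.96° − 53.83° = 67.13°

ω = 1: -47.6 dB, 40.4°; ω = 4: -39.5 dB, 67.1°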